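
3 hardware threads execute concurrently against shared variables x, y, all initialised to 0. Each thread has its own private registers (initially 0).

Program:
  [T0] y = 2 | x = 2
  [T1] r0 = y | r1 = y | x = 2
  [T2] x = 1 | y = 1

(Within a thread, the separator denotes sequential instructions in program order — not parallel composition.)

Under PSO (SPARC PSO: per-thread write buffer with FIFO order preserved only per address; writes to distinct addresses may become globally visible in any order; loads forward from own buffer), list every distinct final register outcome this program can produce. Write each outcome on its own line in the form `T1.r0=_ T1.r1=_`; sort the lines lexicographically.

outcome vector order: (T1.r0,T1.r1)
|PSO outcomes| = 7

T1.r0=0 T1.r1=0
T1.r0=0 T1.r1=1
T1.r0=0 T1.r1=2
T1.r0=1 T1.r1=1
T1.r0=1 T1.r1=2
T1.r0=2 T1.r1=1
T1.r0=2 T1.r1=2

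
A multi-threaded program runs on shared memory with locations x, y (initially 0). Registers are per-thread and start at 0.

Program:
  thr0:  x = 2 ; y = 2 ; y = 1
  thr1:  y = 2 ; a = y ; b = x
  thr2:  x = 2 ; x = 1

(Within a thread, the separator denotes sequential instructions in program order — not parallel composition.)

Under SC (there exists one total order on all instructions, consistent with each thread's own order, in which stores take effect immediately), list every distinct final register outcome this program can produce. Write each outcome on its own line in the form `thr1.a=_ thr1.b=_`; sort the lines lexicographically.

thr1.a=1 thr1.b=1
thr1.a=1 thr1.b=2
thr1.a=2 thr1.b=0
thr1.a=2 thr1.b=1
thr1.a=2 thr1.b=2

outcome vector order: (thr1.a,thr1.b)
|SC outcomes| = 5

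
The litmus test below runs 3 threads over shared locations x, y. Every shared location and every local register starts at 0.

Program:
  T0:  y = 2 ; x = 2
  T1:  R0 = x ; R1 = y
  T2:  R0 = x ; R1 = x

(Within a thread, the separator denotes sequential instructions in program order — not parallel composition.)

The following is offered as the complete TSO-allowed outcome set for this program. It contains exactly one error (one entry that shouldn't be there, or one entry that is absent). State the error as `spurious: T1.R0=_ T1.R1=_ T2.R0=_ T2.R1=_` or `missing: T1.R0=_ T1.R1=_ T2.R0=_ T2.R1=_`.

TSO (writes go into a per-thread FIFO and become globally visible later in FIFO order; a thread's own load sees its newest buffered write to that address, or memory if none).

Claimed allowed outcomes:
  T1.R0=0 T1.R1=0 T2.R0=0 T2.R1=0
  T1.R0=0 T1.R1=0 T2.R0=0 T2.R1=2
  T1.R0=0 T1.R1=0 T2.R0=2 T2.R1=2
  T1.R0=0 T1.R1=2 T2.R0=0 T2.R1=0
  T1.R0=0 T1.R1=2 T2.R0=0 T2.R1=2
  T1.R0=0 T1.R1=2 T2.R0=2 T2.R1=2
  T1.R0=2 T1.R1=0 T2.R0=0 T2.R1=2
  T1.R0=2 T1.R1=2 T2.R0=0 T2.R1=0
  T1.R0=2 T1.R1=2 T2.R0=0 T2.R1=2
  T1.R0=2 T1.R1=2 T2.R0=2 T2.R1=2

spurious: T1.R0=2 T1.R1=0 T2.R0=0 T2.R1=2

outcome vector order: (T1.R0,T1.R1,T2.R0,T2.R1)
under TSO → 0/0/0/0; 0/0/0/2; 0/0/2/2; 0/2/0/0; 0/2/0/2; 0/2/2/2; 2/2/0/0; 2/2/0/2; 2/2/2/2
claimed∖TSO = {2/0/0/2}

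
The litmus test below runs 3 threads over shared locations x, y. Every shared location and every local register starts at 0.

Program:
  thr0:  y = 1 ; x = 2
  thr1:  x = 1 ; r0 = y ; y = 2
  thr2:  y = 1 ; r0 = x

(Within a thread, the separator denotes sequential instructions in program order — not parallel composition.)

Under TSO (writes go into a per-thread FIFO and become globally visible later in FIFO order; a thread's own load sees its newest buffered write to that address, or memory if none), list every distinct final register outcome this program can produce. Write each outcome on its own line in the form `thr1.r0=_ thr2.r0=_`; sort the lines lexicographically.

thr1.r0=0 thr2.r0=0
thr1.r0=0 thr2.r0=1
thr1.r0=0 thr2.r0=2
thr1.r0=1 thr2.r0=0
thr1.r0=1 thr2.r0=1
thr1.r0=1 thr2.r0=2

outcome vector order: (thr1.r0,thr2.r0)
|TSO outcomes| = 6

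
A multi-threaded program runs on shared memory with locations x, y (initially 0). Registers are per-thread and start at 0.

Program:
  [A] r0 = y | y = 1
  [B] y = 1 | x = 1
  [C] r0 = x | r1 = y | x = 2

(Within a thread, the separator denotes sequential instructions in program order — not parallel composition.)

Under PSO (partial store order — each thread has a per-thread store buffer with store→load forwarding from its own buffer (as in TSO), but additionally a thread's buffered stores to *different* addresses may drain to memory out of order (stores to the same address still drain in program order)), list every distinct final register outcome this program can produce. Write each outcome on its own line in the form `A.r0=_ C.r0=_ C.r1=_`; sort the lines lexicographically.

outcome vector order: (A.r0,C.r0,C.r1)
|PSO outcomes| = 8

A.r0=0 C.r0=0 C.r1=0
A.r0=0 C.r0=0 C.r1=1
A.r0=0 C.r0=1 C.r1=0
A.r0=0 C.r0=1 C.r1=1
A.r0=1 C.r0=0 C.r1=0
A.r0=1 C.r0=0 C.r1=1
A.r0=1 C.r0=1 C.r1=0
A.r0=1 C.r0=1 C.r1=1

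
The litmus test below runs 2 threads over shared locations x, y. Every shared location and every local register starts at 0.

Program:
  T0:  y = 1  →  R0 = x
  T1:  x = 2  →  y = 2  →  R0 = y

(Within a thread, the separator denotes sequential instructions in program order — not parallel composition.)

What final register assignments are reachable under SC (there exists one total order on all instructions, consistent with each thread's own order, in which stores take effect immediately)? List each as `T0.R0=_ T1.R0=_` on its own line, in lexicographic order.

T0.R0=0 T1.R0=2
T0.R0=2 T1.R0=1
T0.R0=2 T1.R0=2

outcome vector order: (T0.R0,T1.R0)
|SC outcomes| = 3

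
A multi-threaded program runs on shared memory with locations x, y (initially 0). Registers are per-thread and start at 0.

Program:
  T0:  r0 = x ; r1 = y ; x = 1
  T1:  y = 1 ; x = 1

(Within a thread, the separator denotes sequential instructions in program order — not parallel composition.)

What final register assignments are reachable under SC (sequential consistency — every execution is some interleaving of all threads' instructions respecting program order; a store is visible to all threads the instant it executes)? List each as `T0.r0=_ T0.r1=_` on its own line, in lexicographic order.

T0.r0=0 T0.r1=0
T0.r0=0 T0.r1=1
T0.r0=1 T0.r1=1

outcome vector order: (T0.r0,T0.r1)
|SC outcomes| = 3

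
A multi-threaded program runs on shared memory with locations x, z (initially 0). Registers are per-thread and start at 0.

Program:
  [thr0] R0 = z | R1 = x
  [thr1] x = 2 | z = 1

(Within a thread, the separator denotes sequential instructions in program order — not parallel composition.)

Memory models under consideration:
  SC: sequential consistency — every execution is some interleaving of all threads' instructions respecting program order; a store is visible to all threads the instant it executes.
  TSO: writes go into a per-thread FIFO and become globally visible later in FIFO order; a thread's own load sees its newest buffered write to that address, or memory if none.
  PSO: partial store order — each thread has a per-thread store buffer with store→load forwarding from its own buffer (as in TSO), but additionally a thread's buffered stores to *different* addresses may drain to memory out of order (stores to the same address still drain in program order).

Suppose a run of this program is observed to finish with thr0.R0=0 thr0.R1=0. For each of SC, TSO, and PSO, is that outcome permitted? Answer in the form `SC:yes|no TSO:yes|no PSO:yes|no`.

outcome vector order: (thr0.R0,thr0.R1)
SC (3): 0/0; 0/2; 1/2
TSO (3): 0/0; 0/2; 1/2
PSO (4): 0/0; 0/2; 1/0; 1/2
target 0/0 ∈ {SC,TSO,PSO}

SC:yes TSO:yes PSO:yes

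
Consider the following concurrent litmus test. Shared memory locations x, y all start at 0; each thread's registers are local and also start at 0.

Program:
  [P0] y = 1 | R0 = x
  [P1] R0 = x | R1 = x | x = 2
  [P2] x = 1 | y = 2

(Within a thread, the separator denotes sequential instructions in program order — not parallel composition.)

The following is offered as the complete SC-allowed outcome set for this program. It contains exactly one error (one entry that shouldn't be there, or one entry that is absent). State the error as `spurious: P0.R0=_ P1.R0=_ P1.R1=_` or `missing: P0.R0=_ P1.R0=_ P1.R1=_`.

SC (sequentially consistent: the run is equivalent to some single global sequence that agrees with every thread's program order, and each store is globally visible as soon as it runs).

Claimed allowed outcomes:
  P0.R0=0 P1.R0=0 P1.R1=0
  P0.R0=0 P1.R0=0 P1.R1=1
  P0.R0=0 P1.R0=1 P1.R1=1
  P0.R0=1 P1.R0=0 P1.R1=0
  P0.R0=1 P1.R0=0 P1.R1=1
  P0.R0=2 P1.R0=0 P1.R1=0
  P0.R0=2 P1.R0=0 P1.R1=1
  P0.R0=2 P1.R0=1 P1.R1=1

missing: P0.R0=1 P1.R0=1 P1.R1=1

outcome vector order: (P0.R0,P1.R0,P1.R1)
SC: 9 outcomes — {000 001 011 100 101 111 200 201 211}
SC∖claimed = {111}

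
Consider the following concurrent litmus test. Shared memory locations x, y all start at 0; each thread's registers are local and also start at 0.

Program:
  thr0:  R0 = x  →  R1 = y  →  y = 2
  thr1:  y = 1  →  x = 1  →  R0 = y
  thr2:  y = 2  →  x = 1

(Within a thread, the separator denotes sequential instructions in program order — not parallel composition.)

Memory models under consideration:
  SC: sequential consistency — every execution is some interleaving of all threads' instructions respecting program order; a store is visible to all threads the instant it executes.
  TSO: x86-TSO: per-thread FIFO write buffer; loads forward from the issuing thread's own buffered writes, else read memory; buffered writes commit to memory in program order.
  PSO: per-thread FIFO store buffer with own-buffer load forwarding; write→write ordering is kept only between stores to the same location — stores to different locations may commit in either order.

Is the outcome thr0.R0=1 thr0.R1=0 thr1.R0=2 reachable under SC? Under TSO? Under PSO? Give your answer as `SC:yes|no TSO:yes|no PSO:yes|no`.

SC:no TSO:no PSO:yes

outcome vector order: (thr0.R0,thr0.R1,thr1.R0)
under SC → (0,0,1), (0,0,2), (0,1,1), (0,1,2), (0,2,1), (0,2,2), (1,1,1), (1,1,2), (1,2,1), (1,2,2)
under TSO → (0,0,1), (0,0,2), (0,1,1), (0,1,2), (0,2,1), (0,2,2), (1,1,1), (1,1,2), (1,2,1), (1,2,2)
under PSO → (0,0,1), (0,0,2), (0,1,1), (0,1,2), (0,2,1), (0,2,2), (1,0,1), (1,0,2), (1,1,1), (1,1,2), (1,2,1), (1,2,2)
target (1,0,2) ∈ {PSO}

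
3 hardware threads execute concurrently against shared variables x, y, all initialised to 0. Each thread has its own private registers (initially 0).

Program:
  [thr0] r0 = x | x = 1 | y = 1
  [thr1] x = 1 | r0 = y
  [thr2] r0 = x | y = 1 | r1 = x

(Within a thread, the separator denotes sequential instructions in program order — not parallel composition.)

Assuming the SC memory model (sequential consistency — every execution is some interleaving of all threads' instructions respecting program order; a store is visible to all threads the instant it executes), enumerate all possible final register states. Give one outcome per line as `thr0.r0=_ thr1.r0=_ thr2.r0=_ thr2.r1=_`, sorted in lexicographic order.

outcome vector order: (thr0.r0,thr1.r0,thr2.r0,thr2.r1)
|SC outcomes| = 10

thr0.r0=0 thr1.r0=0 thr2.r0=0 thr2.r1=1
thr0.r0=0 thr1.r0=0 thr2.r0=1 thr2.r1=1
thr0.r0=0 thr1.r0=1 thr2.r0=0 thr2.r1=0
thr0.r0=0 thr1.r0=1 thr2.r0=0 thr2.r1=1
thr0.r0=0 thr1.r0=1 thr2.r0=1 thr2.r1=1
thr0.r0=1 thr1.r0=0 thr2.r0=0 thr2.r1=1
thr0.r0=1 thr1.r0=0 thr2.r0=1 thr2.r1=1
thr0.r0=1 thr1.r0=1 thr2.r0=0 thr2.r1=0
thr0.r0=1 thr1.r0=1 thr2.r0=0 thr2.r1=1
thr0.r0=1 thr1.r0=1 thr2.r0=1 thr2.r1=1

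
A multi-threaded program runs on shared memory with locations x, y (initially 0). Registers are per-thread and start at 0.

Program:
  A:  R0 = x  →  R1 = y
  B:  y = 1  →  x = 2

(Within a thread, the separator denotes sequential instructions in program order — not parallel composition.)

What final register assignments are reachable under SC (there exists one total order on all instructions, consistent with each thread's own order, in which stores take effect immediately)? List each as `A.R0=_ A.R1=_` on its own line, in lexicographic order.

outcome vector order: (A.R0,A.R1)
|SC outcomes| = 3

A.R0=0 A.R1=0
A.R0=0 A.R1=1
A.R0=2 A.R1=1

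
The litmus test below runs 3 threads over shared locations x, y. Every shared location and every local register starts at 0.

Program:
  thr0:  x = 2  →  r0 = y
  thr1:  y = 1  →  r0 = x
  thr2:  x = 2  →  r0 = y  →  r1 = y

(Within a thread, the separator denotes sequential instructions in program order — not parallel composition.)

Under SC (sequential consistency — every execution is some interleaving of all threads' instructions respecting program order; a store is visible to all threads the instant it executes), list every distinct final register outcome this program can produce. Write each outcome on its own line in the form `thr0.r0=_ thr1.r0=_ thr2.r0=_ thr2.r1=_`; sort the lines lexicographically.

outcome vector order: (thr0.r0,thr1.r0,thr2.r0,thr2.r1)
|SC outcomes| = 7

thr0.r0=0 thr1.r0=2 thr2.r0=0 thr2.r1=0
thr0.r0=0 thr1.r0=2 thr2.r0=0 thr2.r1=1
thr0.r0=0 thr1.r0=2 thr2.r0=1 thr2.r1=1
thr0.r0=1 thr1.r0=0 thr2.r0=1 thr2.r1=1
thr0.r0=1 thr1.r0=2 thr2.r0=0 thr2.r1=0
thr0.r0=1 thr1.r0=2 thr2.r0=0 thr2.r1=1
thr0.r0=1 thr1.r0=2 thr2.r0=1 thr2.r1=1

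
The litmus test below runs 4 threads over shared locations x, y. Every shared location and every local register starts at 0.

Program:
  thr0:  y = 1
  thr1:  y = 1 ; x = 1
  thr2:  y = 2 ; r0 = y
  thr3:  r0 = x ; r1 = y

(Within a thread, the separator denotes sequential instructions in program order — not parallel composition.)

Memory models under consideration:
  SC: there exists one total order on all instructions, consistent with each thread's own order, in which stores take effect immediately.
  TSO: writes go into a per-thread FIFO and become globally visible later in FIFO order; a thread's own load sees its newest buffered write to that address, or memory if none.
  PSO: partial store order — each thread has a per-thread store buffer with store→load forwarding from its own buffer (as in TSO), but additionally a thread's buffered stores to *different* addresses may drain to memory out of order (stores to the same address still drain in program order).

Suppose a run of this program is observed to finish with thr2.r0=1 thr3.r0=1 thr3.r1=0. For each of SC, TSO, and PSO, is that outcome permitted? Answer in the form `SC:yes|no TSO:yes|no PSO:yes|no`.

outcome vector order: (thr2.r0,thr3.r0,thr3.r1)
[SC] allowed = {(1,0,0), (1,0,1), (1,0,2), (1,1,1), (1,1,2), (2,0,0), (2,0,1), (2,0,2), (2,1,1), (2,1,2)}
[TSO] allowed = {(1,0,0), (1,0,1), (1,0,2), (1,1,1), (1,1,2), (2,0,0), (2,0,1), (2,0,2), (2,1,1), (2,1,2)}
[PSO] allowed = {(1,0,0), (1,0,1), (1,0,2), (1,1,0), (1,1,1), (1,1,2), (2,0,0), (2,0,1), (2,0,2), (2,1,0), (2,1,1), (2,1,2)}
target (1,1,0) ∈ {PSO}

SC:no TSO:no PSO:yes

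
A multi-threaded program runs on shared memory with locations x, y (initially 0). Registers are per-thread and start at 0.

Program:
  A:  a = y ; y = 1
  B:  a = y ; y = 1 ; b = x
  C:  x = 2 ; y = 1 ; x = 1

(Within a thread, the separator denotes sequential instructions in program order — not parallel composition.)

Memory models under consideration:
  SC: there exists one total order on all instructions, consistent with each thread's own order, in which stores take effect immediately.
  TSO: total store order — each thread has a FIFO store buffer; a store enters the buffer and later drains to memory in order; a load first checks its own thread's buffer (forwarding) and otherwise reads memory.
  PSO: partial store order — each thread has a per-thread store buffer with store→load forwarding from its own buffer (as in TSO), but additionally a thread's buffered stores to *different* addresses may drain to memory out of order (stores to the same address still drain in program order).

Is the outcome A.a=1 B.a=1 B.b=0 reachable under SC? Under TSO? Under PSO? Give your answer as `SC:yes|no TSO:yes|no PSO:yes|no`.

SC:no TSO:no PSO:yes

outcome vector order: (A.a,B.a,B.b)
SC: 11 outcomes — {<0 0 0> <0 0 1> <0 0 2> <0 1 0> <0 1 1> <0 1 2> <1 0 0> <1 0 1> <1 0 2> <1 1 1> <1 1 2>}
TSO: 11 outcomes — {<0 0 0> <0 0 1> <0 0 2> <0 1 0> <0 1 1> <0 1 2> <1 0 0> <1 0 1> <1 0 2> <1 1 1> <1 1 2>}
PSO: 12 outcomes — {<0 0 0> <0 0 1> <0 0 2> <0 1 0> <0 1 1> <0 1 2> <1 0 0> <1 0 1> <1 0 2> <1 1 0> <1 1 1> <1 1 2>}
target <1 1 0> ∈ {PSO}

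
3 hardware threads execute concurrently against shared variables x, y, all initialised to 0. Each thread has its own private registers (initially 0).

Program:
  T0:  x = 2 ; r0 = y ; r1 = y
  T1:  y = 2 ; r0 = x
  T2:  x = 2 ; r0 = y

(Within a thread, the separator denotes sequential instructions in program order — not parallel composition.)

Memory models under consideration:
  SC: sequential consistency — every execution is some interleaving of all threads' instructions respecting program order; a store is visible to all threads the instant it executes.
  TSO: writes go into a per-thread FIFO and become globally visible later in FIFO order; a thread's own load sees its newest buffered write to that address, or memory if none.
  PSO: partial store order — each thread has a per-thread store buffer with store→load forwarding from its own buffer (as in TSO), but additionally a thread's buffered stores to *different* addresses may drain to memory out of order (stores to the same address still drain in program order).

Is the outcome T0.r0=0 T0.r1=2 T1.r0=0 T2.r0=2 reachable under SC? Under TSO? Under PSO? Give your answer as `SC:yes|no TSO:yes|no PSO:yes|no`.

SC:no TSO:yes PSO:yes

outcome vector order: (T0.r0,T0.r1,T1.r0,T2.r0)
SC: 7 outcomes — {0/0/2/0 0/0/2/2 0/2/2/0 0/2/2/2 2/2/0/2 2/2/2/0 2/2/2/2}
TSO: 12 outcomes — {0/0/0/0 0/0/0/2 0/0/2/0 0/0/2/2 0/2/0/0 0/2/0/2 0/2/2/0 0/2/2/2 2/2/0/0 2/2/0/2 2/2/2/0 2/2/2/2}
PSO: 12 outcomes — {0/0/0/0 0/0/0/2 0/0/2/0 0/0/2/2 0/2/0/0 0/2/0/2 0/2/2/0 0/2/2/2 2/2/0/0 2/2/0/2 2/2/2/0 2/2/2/2}
target 0/2/0/2 ∈ {TSO,PSO}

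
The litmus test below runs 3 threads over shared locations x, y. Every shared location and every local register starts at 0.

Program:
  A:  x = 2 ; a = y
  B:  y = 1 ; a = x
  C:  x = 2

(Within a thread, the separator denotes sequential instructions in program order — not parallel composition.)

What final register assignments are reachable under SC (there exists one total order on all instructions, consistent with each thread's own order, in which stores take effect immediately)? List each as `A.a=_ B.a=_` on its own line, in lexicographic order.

outcome vector order: (A.a,B.a)
|SC outcomes| = 3

A.a=0 B.a=2
A.a=1 B.a=0
A.a=1 B.a=2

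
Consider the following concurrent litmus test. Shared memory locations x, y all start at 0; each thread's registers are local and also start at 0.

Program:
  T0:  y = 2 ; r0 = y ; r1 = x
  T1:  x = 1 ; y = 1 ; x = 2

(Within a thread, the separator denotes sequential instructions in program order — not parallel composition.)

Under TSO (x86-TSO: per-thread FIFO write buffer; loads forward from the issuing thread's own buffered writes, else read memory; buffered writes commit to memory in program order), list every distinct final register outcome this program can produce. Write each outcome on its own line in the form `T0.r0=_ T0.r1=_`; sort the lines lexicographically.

T0.r0=1 T0.r1=1
T0.r0=1 T0.r1=2
T0.r0=2 T0.r1=0
T0.r0=2 T0.r1=1
T0.r0=2 T0.r1=2

outcome vector order: (T0.r0,T0.r1)
|TSO outcomes| = 5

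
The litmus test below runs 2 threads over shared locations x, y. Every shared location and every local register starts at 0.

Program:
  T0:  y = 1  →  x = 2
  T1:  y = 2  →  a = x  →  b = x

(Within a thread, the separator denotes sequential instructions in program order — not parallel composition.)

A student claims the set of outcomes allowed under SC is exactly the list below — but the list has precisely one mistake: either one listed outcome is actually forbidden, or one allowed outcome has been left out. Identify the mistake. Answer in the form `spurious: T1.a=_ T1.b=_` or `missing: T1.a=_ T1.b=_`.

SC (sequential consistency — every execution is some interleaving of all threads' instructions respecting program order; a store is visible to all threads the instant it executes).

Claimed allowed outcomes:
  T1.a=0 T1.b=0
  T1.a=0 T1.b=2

missing: T1.a=2 T1.b=2

outcome vector order: (T1.a,T1.b)
SC: 3 outcomes — {(0,0), (0,2), (2,2)}
SC∖claimed = {(2,2)}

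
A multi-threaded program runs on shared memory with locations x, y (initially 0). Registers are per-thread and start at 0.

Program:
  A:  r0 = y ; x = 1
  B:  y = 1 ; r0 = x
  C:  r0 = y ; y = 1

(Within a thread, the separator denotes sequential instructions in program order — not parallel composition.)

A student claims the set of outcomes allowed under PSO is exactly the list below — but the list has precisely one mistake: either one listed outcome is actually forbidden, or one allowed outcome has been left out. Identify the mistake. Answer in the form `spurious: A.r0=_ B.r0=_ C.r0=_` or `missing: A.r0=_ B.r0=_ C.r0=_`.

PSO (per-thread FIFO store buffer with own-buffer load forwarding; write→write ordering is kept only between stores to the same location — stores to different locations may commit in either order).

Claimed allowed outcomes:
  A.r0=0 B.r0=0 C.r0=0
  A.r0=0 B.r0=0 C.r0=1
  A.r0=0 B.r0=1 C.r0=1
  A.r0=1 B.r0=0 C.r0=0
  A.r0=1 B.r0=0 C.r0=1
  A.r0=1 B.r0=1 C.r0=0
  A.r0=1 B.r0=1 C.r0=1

missing: A.r0=0 B.r0=1 C.r0=0

outcome vector order: (A.r0,B.r0,C.r0)
PSO (8): <0 0 0>; <0 0 1>; <0 1 0>; <0 1 1>; <1 0 0>; <1 0 1>; <1 1 0>; <1 1 1>
PSO∖claimed = {<0 1 0>}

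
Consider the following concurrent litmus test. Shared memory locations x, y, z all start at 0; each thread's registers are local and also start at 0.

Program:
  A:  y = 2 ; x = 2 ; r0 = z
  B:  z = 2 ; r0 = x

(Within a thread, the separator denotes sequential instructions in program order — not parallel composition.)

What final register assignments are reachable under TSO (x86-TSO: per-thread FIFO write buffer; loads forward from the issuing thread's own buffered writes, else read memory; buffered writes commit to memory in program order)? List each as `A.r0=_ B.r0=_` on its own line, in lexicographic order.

A.r0=0 B.r0=0
A.r0=0 B.r0=2
A.r0=2 B.r0=0
A.r0=2 B.r0=2

outcome vector order: (A.r0,B.r0)
|TSO outcomes| = 4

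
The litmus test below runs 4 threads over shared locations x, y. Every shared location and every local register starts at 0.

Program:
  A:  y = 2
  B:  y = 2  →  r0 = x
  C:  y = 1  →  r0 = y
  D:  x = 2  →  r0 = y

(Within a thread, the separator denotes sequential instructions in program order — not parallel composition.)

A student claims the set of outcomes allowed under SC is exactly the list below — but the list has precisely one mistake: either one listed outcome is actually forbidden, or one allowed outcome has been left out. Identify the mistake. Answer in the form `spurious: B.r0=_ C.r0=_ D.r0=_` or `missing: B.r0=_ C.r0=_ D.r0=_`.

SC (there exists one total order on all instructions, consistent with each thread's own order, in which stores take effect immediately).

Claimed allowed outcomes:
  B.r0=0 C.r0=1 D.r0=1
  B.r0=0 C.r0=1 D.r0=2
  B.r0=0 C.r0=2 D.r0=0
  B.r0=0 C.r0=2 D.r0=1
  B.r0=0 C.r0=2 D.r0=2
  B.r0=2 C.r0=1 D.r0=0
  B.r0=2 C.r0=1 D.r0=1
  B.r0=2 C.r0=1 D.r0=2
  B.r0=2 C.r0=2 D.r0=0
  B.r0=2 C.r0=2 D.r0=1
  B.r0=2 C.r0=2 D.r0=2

spurious: B.r0=0 C.r0=2 D.r0=0

outcome vector order: (B.r0,C.r0,D.r0)
SC: 10 outcomes — {011, 012, 021, 022, 210, 211, 212, 220, 221, 222}
claimed∖SC = {020}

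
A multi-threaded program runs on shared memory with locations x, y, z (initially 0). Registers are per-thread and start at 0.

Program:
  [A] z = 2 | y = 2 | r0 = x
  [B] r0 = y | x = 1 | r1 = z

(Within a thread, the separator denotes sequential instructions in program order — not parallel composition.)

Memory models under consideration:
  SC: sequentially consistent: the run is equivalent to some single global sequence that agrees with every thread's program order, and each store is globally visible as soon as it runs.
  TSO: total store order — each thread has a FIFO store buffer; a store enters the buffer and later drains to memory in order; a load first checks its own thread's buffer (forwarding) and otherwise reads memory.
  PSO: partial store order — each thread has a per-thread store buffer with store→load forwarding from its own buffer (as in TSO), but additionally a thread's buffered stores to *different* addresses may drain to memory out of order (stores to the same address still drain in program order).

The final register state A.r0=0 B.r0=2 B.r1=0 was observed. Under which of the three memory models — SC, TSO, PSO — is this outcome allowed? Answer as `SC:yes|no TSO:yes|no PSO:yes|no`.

SC:no TSO:no PSO:yes

outcome vector order: (A.r0,B.r0,B.r1)
[SC] allowed = {002, 022, 100, 102, 122}
[TSO] allowed = {000, 002, 022, 100, 102, 122}
[PSO] allowed = {000, 002, 020, 022, 100, 102, 120, 122}
target 020 ∈ {PSO}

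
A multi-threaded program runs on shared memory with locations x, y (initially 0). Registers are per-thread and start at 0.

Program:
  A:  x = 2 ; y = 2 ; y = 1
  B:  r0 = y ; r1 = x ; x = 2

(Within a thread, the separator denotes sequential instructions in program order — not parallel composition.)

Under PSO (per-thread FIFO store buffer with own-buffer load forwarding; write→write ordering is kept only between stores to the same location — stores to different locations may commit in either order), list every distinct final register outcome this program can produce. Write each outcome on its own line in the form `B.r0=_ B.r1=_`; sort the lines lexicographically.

outcome vector order: (B.r0,B.r1)
|PSO outcomes| = 6

B.r0=0 B.r1=0
B.r0=0 B.r1=2
B.r0=1 B.r1=0
B.r0=1 B.r1=2
B.r0=2 B.r1=0
B.r0=2 B.r1=2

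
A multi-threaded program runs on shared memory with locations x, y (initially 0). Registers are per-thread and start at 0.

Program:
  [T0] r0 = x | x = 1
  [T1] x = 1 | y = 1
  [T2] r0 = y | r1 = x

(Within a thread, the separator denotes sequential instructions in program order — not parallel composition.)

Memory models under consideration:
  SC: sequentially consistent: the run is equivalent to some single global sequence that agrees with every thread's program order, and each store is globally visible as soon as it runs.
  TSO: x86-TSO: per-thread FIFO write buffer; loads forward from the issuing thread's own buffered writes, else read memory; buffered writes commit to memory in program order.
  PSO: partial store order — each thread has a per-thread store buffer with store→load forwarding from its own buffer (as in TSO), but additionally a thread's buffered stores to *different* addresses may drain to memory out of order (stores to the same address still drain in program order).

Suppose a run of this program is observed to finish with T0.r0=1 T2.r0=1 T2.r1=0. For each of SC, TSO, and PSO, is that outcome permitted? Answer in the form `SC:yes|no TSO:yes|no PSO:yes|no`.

outcome vector order: (T0.r0,T2.r0,T2.r1)
under SC → 000, 001, 011, 100, 101, 111
under TSO → 000, 001, 011, 100, 101, 111
under PSO → 000, 001, 010, 011, 100, 101, 110, 111
target 110 ∈ {PSO}

SC:no TSO:no PSO:yes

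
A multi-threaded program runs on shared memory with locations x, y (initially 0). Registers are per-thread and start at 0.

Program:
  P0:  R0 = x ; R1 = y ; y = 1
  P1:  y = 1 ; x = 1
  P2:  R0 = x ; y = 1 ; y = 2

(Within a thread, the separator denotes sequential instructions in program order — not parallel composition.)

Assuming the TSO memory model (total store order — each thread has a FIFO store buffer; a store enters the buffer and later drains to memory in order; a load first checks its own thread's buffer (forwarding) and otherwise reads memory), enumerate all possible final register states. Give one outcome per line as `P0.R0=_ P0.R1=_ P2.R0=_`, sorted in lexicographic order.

P0.R0=0 P0.R1=0 P2.R0=0
P0.R0=0 P0.R1=0 P2.R0=1
P0.R0=0 P0.R1=1 P2.R0=0
P0.R0=0 P0.R1=1 P2.R0=1
P0.R0=0 P0.R1=2 P2.R0=0
P0.R0=0 P0.R1=2 P2.R0=1
P0.R0=1 P0.R1=1 P2.R0=0
P0.R0=1 P0.R1=1 P2.R0=1
P0.R0=1 P0.R1=2 P2.R0=0
P0.R0=1 P0.R1=2 P2.R0=1

outcome vector order: (P0.R0,P0.R1,P2.R0)
|TSO outcomes| = 10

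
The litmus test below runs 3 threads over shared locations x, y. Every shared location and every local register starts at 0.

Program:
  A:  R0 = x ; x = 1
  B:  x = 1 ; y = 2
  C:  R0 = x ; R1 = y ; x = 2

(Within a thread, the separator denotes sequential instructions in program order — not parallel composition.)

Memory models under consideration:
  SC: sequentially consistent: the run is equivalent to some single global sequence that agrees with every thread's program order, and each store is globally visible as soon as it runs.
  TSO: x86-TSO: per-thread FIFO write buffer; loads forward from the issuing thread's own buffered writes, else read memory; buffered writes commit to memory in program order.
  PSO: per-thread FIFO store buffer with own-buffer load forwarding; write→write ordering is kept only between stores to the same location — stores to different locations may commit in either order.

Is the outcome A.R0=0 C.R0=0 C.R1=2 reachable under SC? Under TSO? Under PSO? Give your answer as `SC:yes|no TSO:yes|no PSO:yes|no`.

SC:yes TSO:yes PSO:yes

outcome vector order: (A.R0,C.R0,C.R1)
[SC] allowed = {0/0/0 0/0/2 0/1/0 0/1/2 1/0/0 1/0/2 1/1/0 1/1/2 2/0/0 2/0/2 2/1/0 2/1/2}
[TSO] allowed = {0/0/0 0/0/2 0/1/0 0/1/2 1/0/0 1/0/2 1/1/0 1/1/2 2/0/0 2/0/2 2/1/0 2/1/2}
[PSO] allowed = {0/0/0 0/0/2 0/1/0 0/1/2 1/0/0 1/0/2 1/1/0 1/1/2 2/0/0 2/0/2 2/1/0 2/1/2}
target 0/0/2 ∈ {SC,TSO,PSO}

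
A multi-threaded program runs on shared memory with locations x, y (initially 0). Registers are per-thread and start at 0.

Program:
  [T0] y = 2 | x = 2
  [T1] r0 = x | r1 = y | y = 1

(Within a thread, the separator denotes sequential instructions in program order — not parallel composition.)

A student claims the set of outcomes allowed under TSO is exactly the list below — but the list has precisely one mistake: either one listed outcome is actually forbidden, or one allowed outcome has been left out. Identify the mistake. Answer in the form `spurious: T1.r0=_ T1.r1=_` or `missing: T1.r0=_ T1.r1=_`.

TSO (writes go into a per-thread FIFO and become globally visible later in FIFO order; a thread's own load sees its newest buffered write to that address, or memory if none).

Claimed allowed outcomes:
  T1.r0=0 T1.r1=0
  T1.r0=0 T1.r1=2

outcome vector order: (T1.r0,T1.r1)
TSO: 3 outcomes — {(0,0); (0,2); (2,2)}
TSO∖claimed = {(2,2)}

missing: T1.r0=2 T1.r1=2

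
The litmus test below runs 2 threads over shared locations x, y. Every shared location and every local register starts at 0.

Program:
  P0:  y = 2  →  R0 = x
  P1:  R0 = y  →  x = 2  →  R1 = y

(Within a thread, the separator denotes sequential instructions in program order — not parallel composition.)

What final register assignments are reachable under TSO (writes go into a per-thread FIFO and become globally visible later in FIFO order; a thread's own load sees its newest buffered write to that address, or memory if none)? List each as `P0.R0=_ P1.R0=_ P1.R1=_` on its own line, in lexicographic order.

outcome vector order: (P0.R0,P1.R0,P1.R1)
|TSO outcomes| = 6

P0.R0=0 P1.R0=0 P1.R1=0
P0.R0=0 P1.R0=0 P1.R1=2
P0.R0=0 P1.R0=2 P1.R1=2
P0.R0=2 P1.R0=0 P1.R1=0
P0.R0=2 P1.R0=0 P1.R1=2
P0.R0=2 P1.R0=2 P1.R1=2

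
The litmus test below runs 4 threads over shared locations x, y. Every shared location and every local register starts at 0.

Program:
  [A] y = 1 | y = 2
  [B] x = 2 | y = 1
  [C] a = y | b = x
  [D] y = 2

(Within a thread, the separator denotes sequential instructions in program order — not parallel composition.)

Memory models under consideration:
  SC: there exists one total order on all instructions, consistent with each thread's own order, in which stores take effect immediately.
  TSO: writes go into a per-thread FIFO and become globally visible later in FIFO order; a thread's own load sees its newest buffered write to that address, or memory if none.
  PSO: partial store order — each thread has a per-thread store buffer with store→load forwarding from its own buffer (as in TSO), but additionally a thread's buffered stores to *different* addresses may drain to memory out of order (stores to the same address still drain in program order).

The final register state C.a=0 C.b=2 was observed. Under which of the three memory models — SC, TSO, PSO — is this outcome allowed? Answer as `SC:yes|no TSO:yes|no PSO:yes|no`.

SC:yes TSO:yes PSO:yes

outcome vector order: (C.a,C.b)
SC (6): <0 0> <0 2> <1 0> <1 2> <2 0> <2 2>
TSO (6): <0 0> <0 2> <1 0> <1 2> <2 0> <2 2>
PSO (6): <0 0> <0 2> <1 0> <1 2> <2 0> <2 2>
target <0 2> ∈ {SC,TSO,PSO}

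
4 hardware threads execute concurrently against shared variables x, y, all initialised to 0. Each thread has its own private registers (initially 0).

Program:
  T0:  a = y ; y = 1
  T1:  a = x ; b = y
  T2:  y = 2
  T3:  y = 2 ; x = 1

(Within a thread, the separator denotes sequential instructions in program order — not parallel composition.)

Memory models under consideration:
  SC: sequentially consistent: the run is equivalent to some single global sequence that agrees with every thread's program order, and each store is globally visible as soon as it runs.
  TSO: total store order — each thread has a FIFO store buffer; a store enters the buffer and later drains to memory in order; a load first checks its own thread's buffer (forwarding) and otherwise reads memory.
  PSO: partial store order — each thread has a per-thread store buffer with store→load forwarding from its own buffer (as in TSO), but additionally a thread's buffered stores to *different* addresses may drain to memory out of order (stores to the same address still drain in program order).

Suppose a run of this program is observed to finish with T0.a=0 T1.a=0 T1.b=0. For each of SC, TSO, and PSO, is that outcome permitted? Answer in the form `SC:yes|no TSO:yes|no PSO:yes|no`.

outcome vector order: (T0.a,T1.a,T1.b)
under SC → 000, 001, 002, 011, 012, 200, 201, 202, 211, 212
under TSO → 000, 001, 002, 011, 012, 200, 201, 202, 211, 212
under PSO → 000, 001, 002, 010, 011, 012, 200, 201, 202, 210, 211, 212
target 000 ∈ {SC,TSO,PSO}

SC:yes TSO:yes PSO:yes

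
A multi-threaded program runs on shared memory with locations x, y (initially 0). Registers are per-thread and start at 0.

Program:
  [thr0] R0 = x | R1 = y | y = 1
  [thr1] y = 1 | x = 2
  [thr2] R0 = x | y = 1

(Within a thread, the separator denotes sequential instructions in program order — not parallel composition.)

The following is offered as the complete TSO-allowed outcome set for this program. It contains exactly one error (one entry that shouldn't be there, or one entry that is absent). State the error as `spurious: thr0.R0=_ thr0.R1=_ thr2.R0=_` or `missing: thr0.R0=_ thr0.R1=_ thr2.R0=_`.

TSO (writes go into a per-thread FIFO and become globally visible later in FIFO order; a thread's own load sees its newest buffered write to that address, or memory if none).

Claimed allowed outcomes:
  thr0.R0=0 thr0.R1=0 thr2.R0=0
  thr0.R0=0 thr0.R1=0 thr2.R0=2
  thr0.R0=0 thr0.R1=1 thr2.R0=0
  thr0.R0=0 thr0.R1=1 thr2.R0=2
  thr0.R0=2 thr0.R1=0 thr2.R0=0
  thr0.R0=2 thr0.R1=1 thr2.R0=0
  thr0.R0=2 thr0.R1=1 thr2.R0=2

spurious: thr0.R0=2 thr0.R1=0 thr2.R0=0

outcome vector order: (thr0.R0,thr0.R1,thr2.R0)
under TSO → <0 0 0>; <0 0 2>; <0 1 0>; <0 1 2>; <2 1 0>; <2 1 2>
claimed∖TSO = {<2 0 0>}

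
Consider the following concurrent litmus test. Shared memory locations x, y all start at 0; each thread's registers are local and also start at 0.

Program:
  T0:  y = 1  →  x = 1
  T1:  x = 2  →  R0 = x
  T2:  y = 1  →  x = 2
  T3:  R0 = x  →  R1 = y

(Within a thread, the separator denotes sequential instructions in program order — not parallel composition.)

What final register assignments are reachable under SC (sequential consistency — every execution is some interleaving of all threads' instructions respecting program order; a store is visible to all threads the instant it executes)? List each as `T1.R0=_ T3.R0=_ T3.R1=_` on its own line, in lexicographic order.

T1.R0=1 T3.R0=0 T3.R1=0
T1.R0=1 T3.R0=0 T3.R1=1
T1.R0=1 T3.R0=1 T3.R1=1
T1.R0=1 T3.R0=2 T3.R1=0
T1.R0=1 T3.R0=2 T3.R1=1
T1.R0=2 T3.R0=0 T3.R1=0
T1.R0=2 T3.R0=0 T3.R1=1
T1.R0=2 T3.R0=1 T3.R1=1
T1.R0=2 T3.R0=2 T3.R1=0
T1.R0=2 T3.R0=2 T3.R1=1

outcome vector order: (T1.R0,T3.R0,T3.R1)
|SC outcomes| = 10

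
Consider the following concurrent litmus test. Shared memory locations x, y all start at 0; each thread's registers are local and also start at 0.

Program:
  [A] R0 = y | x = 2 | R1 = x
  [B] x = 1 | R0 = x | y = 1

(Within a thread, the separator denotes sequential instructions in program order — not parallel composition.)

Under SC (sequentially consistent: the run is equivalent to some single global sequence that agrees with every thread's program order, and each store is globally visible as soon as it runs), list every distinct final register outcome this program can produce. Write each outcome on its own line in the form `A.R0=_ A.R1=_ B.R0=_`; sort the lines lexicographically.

outcome vector order: (A.R0,A.R1,B.R0)
|SC outcomes| = 4

A.R0=0 A.R1=1 B.R0=1
A.R0=0 A.R1=2 B.R0=1
A.R0=0 A.R1=2 B.R0=2
A.R0=1 A.R1=2 B.R0=1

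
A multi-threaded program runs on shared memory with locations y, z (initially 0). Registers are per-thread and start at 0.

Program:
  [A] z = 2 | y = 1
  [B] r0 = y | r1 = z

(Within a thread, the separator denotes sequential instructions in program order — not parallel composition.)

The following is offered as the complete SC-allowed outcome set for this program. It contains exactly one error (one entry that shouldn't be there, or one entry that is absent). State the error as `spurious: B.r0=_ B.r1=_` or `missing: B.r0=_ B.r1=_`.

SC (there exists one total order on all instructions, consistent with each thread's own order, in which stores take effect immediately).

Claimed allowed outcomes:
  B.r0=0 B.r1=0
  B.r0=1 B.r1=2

missing: B.r0=0 B.r1=2

outcome vector order: (B.r0,B.r1)
SC: 3 outcomes — {<0 0>, <0 2>, <1 2>}
SC∖claimed = {<0 2>}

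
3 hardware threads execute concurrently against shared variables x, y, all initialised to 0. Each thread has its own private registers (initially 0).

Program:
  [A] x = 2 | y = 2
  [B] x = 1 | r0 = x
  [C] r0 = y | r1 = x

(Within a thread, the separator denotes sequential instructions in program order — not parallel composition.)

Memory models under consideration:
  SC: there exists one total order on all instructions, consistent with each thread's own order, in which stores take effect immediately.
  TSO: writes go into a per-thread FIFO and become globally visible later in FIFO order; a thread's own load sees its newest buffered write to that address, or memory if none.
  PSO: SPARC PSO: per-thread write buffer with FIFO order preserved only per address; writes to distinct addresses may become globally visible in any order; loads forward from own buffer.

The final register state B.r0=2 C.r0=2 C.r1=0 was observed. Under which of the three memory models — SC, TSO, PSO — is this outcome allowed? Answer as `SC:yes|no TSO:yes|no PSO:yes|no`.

outcome vector order: (B.r0,C.r0,C.r1)
SC: 9 outcomes — {100, 101, 102, 121, 122, 200, 201, 202, 222}
TSO: 9 outcomes — {100, 101, 102, 121, 122, 200, 201, 202, 222}
PSO: 12 outcomes — {100, 101, 102, 120, 121, 122, 200, 201, 202, 220, 221, 222}
target 220 ∈ {PSO}

SC:no TSO:no PSO:yes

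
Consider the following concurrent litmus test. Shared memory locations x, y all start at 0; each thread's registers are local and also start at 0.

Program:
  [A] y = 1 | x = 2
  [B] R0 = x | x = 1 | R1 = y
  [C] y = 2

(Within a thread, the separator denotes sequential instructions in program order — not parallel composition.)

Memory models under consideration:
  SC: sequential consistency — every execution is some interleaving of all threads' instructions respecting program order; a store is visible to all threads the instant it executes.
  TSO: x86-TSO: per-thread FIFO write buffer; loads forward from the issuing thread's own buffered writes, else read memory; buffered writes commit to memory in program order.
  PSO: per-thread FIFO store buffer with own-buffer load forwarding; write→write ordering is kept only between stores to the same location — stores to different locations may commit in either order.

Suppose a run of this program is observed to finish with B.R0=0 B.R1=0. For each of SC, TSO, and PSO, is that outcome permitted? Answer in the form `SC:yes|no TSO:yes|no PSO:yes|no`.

SC:yes TSO:yes PSO:yes

outcome vector order: (B.R0,B.R1)
SC (5): (0,0) (0,1) (0,2) (2,1) (2,2)
TSO (5): (0,0) (0,1) (0,2) (2,1) (2,2)
PSO (6): (0,0) (0,1) (0,2) (2,0) (2,1) (2,2)
target (0,0) ∈ {SC,TSO,PSO}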